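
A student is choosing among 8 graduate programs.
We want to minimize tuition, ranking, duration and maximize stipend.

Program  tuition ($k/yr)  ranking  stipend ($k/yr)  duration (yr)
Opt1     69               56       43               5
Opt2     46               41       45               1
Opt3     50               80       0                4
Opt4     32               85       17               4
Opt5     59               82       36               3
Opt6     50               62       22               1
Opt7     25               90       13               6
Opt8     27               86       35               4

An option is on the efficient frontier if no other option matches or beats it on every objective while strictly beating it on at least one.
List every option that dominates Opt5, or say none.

Opt2: tuition 46≤59, ranking 41≤82, stipend 45≥36, duration 1≤3 — dominates Opt5.
Others (Opt1, Opt3, Opt4, Opt6, Opt7, Opt8) are each worse than Opt5 on at least one objective.

Opt2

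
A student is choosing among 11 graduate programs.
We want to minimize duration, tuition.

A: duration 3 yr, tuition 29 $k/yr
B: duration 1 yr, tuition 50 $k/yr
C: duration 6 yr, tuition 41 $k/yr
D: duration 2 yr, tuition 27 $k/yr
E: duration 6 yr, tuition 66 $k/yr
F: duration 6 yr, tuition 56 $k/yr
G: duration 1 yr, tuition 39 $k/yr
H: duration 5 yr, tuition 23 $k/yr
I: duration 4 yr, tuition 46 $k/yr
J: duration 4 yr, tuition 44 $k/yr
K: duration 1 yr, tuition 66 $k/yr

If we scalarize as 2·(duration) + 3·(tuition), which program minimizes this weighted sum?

H

A: 2·3 + 3·29 = 93
B: 2·1 + 3·50 = 152
C: 2·6 + 3·41 = 135
D: 2·2 + 3·27 = 85
E: 2·6 + 3·66 = 210
F: 2·6 + 3·56 = 180
G: 2·1 + 3·39 = 119
H: 2·5 + 3·23 = 79
I: 2·4 + 3·46 = 146
J: 2·4 + 3·44 = 140
K: 2·1 + 3·66 = 200
Lowest: H at 79.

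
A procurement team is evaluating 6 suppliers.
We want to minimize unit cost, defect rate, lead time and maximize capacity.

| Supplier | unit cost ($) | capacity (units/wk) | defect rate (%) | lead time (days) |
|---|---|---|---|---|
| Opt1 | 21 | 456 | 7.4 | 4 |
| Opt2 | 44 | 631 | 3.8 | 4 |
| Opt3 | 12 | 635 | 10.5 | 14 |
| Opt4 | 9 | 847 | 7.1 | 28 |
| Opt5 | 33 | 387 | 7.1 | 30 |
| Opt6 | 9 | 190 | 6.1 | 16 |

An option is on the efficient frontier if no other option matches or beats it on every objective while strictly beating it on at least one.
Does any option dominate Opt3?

No

Opt1: worse on unit cost (21 vs 12).
Opt2: worse on unit cost (44 vs 12).
Opt4: worse on lead time (28 vs 14).
Opt5: worse on unit cost (33 vs 12).
Opt6: worse on capacity (190 vs 635).
No option is at least as good as Opt3 on every objective and strictly better on one.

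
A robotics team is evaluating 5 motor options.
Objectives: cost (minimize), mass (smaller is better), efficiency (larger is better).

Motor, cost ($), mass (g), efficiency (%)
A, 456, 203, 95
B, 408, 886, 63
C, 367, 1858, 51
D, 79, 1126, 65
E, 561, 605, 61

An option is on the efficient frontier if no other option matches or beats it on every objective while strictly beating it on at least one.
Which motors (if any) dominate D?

none

A: worse on cost (456 vs 79).
B: worse on cost (408 vs 79).
C: worse on cost (367 vs 79).
E: worse on cost (561 vs 79).
No option dominates D.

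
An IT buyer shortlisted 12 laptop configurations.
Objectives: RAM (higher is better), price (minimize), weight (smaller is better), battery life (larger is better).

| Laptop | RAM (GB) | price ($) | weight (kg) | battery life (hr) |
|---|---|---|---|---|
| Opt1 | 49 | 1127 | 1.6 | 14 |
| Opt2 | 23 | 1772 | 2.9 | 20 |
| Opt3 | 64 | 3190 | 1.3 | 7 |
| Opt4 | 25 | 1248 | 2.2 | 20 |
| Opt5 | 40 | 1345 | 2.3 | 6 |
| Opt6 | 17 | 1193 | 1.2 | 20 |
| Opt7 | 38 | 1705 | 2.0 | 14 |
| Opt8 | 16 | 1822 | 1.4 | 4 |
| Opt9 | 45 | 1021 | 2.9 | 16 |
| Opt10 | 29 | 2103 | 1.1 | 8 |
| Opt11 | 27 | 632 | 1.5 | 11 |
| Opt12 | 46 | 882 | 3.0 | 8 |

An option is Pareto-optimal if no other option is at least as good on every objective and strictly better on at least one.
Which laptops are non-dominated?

Opt1, Opt3, Opt4, Opt6, Opt9, Opt10, Opt11, Opt12

Opt1: not dominated.
Opt2: dominated by Opt4 (RAM 25≥23, price 1248≤1772, weight 2.2≤2.9, battery life 20≥20).
Opt3: not dominated (best RAM).
Opt4: not dominated.
Opt5: dominated by Opt1 (RAM 49≥40, price 1127≤1345, weight 1.6≤2.3, battery life 14≥6).
Opt6: not dominated.
Opt7: dominated by Opt1 (RAM 49≥38, price 1127≤1705, weight 1.6≤2.0, battery life 14≥14).
Opt8: dominated by Opt6 (RAM 17≥16, price 1193≤1822, weight 1.2≤1.4, battery life 20≥4).
Opt9: not dominated.
Opt10: not dominated (best weight).
Opt11: not dominated (best price).
Opt12: not dominated.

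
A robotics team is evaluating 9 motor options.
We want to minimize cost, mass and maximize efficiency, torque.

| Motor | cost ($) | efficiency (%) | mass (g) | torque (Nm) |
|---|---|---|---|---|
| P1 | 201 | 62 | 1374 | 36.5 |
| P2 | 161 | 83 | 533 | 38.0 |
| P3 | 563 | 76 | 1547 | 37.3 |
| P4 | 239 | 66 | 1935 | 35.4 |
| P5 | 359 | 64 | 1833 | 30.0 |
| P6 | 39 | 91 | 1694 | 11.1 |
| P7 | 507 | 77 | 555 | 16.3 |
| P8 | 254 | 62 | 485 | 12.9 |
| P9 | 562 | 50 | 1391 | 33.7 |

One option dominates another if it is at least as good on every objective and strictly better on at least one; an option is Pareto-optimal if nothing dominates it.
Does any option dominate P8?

P1: worse on mass (1374 vs 485).
P2: worse on mass (533 vs 485).
P3: worse on cost (563 vs 254).
P4: worse on mass (1935 vs 485).
P5: worse on cost (359 vs 254).
P6: worse on mass (1694 vs 485).
P7: worse on cost (507 vs 254).
P9: worse on cost (562 vs 254).
No option is at least as good as P8 on every objective and strictly better on one.

No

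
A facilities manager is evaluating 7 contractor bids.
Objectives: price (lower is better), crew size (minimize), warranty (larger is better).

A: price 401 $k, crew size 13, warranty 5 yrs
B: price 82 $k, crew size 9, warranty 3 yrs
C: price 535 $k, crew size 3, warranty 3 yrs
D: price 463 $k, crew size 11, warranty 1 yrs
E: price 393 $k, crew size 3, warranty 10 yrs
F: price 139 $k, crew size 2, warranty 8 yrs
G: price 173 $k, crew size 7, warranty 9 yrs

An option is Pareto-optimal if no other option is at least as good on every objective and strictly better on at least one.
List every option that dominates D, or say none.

B: price 82≤463, crew size 9≤11, warranty 3≥1 — dominates D.
E: price 393≤463, crew size 3≤11, warranty 10≥1 — dominates D.
F: price 139≤463, crew size 2≤11, warranty 8≥1 — dominates D.
G: price 173≤463, crew size 7≤11, warranty 9≥1 — dominates D.
Others (A, C) are each worse than D on at least one objective.

B, E, F, G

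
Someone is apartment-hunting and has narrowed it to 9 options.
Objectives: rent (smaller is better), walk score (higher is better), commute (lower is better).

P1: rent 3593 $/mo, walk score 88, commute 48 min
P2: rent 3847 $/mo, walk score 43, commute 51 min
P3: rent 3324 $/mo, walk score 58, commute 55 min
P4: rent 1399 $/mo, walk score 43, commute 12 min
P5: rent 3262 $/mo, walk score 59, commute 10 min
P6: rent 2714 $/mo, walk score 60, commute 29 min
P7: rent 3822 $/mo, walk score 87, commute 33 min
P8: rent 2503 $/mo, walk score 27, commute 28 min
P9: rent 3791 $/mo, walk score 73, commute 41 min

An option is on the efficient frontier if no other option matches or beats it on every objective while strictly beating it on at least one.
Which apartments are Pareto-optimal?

P1, P4, P5, P6, P7, P9

P1: not dominated (best walk score).
P2: dominated by P1 (rent 3593≤3847, walk score 88≥43, commute 48≤51).
P3: dominated by P5 (rent 3262≤3324, walk score 59≥58, commute 10≤55).
P4: not dominated (best rent).
P5: not dominated (best commute).
P6: not dominated.
P7: not dominated.
P8: dominated by P4 (rent 1399≤2503, walk score 43≥27, commute 12≤28).
P9: not dominated.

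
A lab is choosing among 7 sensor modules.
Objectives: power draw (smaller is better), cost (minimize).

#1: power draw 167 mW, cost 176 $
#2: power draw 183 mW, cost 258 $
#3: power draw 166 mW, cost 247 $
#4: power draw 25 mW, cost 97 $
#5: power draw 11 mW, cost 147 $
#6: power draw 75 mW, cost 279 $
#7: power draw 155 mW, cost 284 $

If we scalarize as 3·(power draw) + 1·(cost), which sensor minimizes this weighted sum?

#1: 3·167 + 1·176 = 677
#2: 3·183 + 1·258 = 807
#3: 3·166 + 1·247 = 745
#4: 3·25 + 1·97 = 172
#5: 3·11 + 1·147 = 180
#6: 3·75 + 1·279 = 504
#7: 3·155 + 1·284 = 749
Lowest: #4 at 172.

#4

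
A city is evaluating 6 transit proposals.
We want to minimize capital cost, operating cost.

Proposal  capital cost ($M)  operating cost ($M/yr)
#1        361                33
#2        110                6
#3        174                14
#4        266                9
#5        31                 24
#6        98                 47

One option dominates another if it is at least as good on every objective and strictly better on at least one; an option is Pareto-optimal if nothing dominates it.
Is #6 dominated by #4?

No

#4 vs #6: #4 is worse on capital cost (266 vs 98), so it does not dominate #6.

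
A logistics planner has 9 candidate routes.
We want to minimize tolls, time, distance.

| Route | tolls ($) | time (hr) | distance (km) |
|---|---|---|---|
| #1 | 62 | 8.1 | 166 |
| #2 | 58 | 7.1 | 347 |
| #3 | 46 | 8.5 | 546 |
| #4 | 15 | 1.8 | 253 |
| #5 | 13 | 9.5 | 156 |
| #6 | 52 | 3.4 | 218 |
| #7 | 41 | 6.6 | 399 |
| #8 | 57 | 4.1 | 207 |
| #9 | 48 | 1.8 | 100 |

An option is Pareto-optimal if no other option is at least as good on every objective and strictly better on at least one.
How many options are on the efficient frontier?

3

#1: dominated by #9 (tolls 48≤62, time 1.8≤8.1, distance 100≤166).
#2: dominated by #4 (tolls 15≤58, time 1.8≤7.1, distance 253≤347).
#3: dominated by #4 (tolls 15≤46, time 1.8≤8.5, distance 253≤546).
#4: not dominated.
#5: not dominated (best tolls).
#6: dominated by #9 (tolls 48≤52, time 1.8≤3.4, distance 100≤218).
#7: dominated by #4 (tolls 15≤41, time 1.8≤6.6, distance 253≤399).
#8: dominated by #9 (tolls 48≤57, time 1.8≤4.1, distance 100≤207).
#9: not dominated (best distance).
Pareto-optimal: #4, #5, #9 → 3.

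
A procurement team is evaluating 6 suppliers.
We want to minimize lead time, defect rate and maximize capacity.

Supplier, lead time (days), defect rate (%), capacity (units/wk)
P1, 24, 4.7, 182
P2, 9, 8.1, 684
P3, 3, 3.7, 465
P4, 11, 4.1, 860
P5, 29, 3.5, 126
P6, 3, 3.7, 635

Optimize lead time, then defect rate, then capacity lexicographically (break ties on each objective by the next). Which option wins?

P6

First minimize lead time: best is 3, kept {P3, P6}.
Then minimize defect rate: best is 3.7, kept {P3, P6}.
Then maximize capacity: best is 635, kept {P6}.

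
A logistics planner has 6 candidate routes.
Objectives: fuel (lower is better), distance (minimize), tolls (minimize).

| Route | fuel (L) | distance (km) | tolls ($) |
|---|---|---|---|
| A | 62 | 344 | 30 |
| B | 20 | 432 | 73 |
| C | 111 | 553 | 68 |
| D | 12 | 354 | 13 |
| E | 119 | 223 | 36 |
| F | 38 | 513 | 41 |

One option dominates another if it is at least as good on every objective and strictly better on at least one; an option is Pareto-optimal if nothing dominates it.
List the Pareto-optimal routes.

A, D, E

A: not dominated.
B: dominated by D (fuel 12≤20, distance 354≤432, tolls 13≤73).
C: dominated by A (fuel 62≤111, distance 344≤553, tolls 30≤68).
D: not dominated (best fuel).
E: not dominated (best distance).
F: dominated by D (fuel 12≤38, distance 354≤513, tolls 13≤41).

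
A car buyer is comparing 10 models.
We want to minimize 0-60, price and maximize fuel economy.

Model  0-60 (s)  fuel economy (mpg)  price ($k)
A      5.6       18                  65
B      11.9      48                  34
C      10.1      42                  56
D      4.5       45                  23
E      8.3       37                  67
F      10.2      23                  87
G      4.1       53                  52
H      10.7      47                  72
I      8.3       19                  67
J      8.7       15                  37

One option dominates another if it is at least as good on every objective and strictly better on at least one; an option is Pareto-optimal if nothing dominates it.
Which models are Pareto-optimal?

A: dominated by D (0-60 4.5≤5.6, fuel economy 45≥18, price 23≤65).
B: not dominated.
C: dominated by D (0-60 4.5≤10.1, fuel economy 45≥42, price 23≤56).
D: not dominated (best price).
E: dominated by D (0-60 4.5≤8.3, fuel economy 45≥37, price 23≤67).
F: dominated by C (0-60 10.1≤10.2, fuel economy 42≥23, price 56≤87).
G: not dominated (best 0-60).
H: dominated by G (0-60 4.1≤10.7, fuel economy 53≥47, price 52≤72).
I: dominated by D (0-60 4.5≤8.3, fuel economy 45≥19, price 23≤67).
J: dominated by D (0-60 4.5≤8.7, fuel economy 45≥15, price 23≤37).

B, D, G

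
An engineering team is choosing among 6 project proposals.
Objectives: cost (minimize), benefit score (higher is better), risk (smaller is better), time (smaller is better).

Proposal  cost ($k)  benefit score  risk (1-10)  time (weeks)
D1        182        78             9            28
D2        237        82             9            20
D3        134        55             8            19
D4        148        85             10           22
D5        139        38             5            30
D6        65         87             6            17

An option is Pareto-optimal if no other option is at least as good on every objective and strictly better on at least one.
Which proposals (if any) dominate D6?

none

D1: worse on cost (182 vs 65).
D2: worse on cost (237 vs 65).
D3: worse on cost (134 vs 65).
D4: worse on cost (148 vs 65).
D5: worse on cost (139 vs 65).
No option dominates D6.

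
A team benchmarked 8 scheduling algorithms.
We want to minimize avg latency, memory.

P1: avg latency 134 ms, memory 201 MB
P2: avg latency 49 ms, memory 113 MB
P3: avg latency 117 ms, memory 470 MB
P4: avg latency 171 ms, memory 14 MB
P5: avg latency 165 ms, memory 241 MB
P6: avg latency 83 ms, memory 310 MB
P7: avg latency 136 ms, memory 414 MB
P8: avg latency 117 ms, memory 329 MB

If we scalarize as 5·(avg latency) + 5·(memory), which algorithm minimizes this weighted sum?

P2

P1: 5·134 + 5·201 = 1675
P2: 5·49 + 5·113 = 810
P3: 5·117 + 5·470 = 2935
P4: 5·171 + 5·14 = 925
P5: 5·165 + 5·241 = 2030
P6: 5·83 + 5·310 = 1965
P7: 5·136 + 5·414 = 2750
P8: 5·117 + 5·329 = 2230
Lowest: P2 at 810.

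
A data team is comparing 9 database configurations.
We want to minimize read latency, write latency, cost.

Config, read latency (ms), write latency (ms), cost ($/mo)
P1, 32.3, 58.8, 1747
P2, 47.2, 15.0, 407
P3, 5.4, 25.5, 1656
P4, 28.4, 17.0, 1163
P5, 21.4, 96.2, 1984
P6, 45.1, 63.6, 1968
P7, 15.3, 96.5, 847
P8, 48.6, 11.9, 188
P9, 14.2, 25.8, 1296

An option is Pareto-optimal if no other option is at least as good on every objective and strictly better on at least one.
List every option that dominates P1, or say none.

P3: read latency 5.4≤32.3, write latency 25.5≤58.8, cost 1656≤1747 — dominates P1.
P4: read latency 28.4≤32.3, write latency 17.0≤58.8, cost 1163≤1747 — dominates P1.
P9: read latency 14.2≤32.3, write latency 25.8≤58.8, cost 1296≤1747 — dominates P1.
Others (P2, P5, P6, P7, P8) are each worse than P1 on at least one objective.

P3, P4, P9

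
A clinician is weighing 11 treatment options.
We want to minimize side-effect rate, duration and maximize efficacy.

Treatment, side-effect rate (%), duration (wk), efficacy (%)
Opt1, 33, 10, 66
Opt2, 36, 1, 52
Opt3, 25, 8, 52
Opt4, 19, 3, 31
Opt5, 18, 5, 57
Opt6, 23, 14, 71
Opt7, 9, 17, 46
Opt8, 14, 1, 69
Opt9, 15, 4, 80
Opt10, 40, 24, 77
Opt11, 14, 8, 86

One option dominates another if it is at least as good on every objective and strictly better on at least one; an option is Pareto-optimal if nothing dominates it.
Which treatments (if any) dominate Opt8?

Opt1: worse on side-effect rate (33 vs 14).
Opt2: worse on side-effect rate (36 vs 14).
Opt3: worse on side-effect rate (25 vs 14).
Opt4: worse on side-effect rate (19 vs 14).
Opt5: worse on side-effect rate (18 vs 14).
Opt6: worse on side-effect rate (23 vs 14).
Opt7: worse on duration (17 vs 1).
Opt9: worse on side-effect rate (15 vs 14).
Opt10: worse on side-effect rate (40 vs 14).
Opt11: worse on duration (8 vs 1).
No option dominates Opt8.

none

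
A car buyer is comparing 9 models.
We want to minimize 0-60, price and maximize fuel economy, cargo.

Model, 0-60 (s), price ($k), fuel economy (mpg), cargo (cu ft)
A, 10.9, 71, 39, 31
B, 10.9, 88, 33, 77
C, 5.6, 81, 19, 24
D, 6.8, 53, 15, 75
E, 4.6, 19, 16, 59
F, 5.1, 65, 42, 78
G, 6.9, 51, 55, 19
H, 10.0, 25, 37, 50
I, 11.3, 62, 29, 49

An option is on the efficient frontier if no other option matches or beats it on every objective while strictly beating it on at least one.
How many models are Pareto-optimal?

A: dominated by F (0-60 5.1≤10.9, price 65≤71, fuel economy 42≥39, cargo 78≥31).
B: dominated by F (0-60 5.1≤10.9, price 65≤88, fuel economy 42≥33, cargo 78≥77).
C: dominated by F (0-60 5.1≤5.6, price 65≤81, fuel economy 42≥19, cargo 78≥24).
D: not dominated.
E: not dominated (best 0-60).
F: not dominated (best cargo).
G: not dominated (best fuel economy).
H: not dominated.
I: dominated by H (0-60 10.0≤11.3, price 25≤62, fuel economy 37≥29, cargo 50≥49).
Pareto-optimal: D, E, F, G, H → 5.

5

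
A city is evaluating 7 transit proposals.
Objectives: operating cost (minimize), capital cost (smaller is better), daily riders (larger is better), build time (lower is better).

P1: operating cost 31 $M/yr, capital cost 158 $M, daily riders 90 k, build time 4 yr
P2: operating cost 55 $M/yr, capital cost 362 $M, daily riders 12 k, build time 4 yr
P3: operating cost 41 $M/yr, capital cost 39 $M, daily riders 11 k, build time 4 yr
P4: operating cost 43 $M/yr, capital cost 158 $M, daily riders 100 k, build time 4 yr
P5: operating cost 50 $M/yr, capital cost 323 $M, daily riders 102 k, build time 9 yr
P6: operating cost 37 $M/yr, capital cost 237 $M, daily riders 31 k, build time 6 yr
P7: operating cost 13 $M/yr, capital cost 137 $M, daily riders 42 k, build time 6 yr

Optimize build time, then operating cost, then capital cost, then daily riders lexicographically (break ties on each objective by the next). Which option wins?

First minimize build time: best is 4, kept {P1, P2, P3, P4}.
Then minimize operating cost: best is 31, kept {P1}.

P1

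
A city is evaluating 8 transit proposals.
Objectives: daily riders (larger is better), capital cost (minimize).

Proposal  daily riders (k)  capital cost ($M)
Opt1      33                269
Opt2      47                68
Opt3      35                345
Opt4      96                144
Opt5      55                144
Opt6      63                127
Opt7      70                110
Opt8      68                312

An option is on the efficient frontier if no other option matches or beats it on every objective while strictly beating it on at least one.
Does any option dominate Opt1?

Yes

Opt2 vs Opt1: daily riders 47≥33, capital cost 68≤269 — Opt2 is at least as good on every objective and strictly better on at least one, so Opt2 dominates Opt1.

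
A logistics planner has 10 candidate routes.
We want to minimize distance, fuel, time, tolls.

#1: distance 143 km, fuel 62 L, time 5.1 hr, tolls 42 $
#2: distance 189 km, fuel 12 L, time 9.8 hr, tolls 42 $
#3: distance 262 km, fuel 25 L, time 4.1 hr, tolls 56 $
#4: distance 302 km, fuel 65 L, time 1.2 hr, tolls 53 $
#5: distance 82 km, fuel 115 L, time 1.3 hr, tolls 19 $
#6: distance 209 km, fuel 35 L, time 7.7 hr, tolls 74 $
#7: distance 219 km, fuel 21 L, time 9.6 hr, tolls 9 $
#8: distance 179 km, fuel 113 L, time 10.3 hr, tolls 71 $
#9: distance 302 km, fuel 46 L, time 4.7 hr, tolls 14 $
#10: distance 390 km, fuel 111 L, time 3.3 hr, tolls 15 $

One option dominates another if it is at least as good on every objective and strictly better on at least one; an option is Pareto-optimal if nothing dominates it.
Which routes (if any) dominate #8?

#1: distance 143≤179, fuel 62≤113, time 5.1≤10.3, tolls 42≤71 — dominates #8.
Others (#2, #3, #4, #5, #6, #7, #9, #10) are each worse than #8 on at least one objective.

#1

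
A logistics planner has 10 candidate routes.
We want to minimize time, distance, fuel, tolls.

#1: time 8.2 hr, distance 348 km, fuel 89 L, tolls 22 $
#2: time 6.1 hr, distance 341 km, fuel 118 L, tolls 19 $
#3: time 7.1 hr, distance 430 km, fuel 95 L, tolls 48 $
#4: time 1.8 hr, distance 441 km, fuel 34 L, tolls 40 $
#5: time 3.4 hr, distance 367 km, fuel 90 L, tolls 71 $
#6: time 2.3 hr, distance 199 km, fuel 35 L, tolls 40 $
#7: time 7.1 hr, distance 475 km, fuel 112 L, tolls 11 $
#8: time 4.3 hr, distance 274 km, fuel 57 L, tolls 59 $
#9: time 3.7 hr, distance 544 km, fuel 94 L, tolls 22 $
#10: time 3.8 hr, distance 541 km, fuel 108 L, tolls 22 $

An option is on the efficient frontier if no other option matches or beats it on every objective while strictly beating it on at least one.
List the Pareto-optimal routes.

#1: not dominated.
#2: not dominated.
#3: dominated by #6 (time 2.3≤7.1, distance 199≤430, fuel 35≤95, tolls 40≤48).
#4: not dominated (best time).
#5: dominated by #6 (time 2.3≤3.4, distance 199≤367, fuel 35≤90, tolls 40≤71).
#6: not dominated (best distance).
#7: not dominated (best tolls).
#8: dominated by #6 (time 2.3≤4.3, distance 199≤274, fuel 35≤57, tolls 40≤59).
#9: not dominated.
#10: not dominated.

#1, #2, #4, #6, #7, #9, #10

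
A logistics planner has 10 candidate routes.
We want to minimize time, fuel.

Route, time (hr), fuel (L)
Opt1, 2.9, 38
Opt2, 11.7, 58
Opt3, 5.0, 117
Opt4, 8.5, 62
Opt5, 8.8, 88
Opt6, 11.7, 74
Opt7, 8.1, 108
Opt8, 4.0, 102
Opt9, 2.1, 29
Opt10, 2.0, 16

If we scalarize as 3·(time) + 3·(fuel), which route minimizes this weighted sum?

Opt1: 3·2.9 + 3·38 = 122.7
Opt2: 3·11.7 + 3·58 = 209.1
Opt3: 3·5.0 + 3·117 = 366.0
Opt4: 3·8.5 + 3·62 = 211.5
Opt5: 3·8.8 + 3·88 = 290.4
Opt6: 3·11.7 + 3·74 = 257.1
Opt7: 3·8.1 + 3·108 = 348.3
Opt8: 3·4.0 + 3·102 = 318.0
Opt9: 3·2.1 + 3·29 = 93.3
Opt10: 3·2.0 + 3·16 = 54.0
Lowest: Opt10 at 54.0.

Opt10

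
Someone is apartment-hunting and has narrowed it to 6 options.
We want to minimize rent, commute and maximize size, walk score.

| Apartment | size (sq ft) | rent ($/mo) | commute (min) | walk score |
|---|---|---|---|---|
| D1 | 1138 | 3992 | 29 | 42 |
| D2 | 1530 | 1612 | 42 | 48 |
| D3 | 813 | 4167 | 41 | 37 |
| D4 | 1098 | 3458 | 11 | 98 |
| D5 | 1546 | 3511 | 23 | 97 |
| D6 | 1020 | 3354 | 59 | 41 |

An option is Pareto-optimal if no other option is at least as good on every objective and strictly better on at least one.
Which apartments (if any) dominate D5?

none

D1: worse on size (1138 vs 1546).
D2: worse on size (1530 vs 1546).
D3: worse on size (813 vs 1546).
D4: worse on size (1098 vs 1546).
D6: worse on size (1020 vs 1546).
No option dominates D5.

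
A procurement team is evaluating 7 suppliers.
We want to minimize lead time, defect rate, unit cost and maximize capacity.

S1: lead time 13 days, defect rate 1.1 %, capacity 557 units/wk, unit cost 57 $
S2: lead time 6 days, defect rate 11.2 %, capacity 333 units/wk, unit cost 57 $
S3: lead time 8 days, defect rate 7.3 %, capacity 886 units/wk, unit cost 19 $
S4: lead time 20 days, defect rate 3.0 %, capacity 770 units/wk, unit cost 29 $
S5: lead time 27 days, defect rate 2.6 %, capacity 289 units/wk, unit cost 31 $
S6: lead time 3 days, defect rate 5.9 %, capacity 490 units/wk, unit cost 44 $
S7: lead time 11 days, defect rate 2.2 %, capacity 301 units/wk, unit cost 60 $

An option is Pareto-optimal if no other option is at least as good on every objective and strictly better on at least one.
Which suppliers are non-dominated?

S1: not dominated (best defect rate).
S2: dominated by S6 (lead time 3≤6, defect rate 5.9≤11.2, capacity 490≥333, unit cost 44≤57).
S3: not dominated (best capacity).
S4: not dominated.
S5: not dominated.
S6: not dominated (best lead time).
S7: not dominated.

S1, S3, S4, S5, S6, S7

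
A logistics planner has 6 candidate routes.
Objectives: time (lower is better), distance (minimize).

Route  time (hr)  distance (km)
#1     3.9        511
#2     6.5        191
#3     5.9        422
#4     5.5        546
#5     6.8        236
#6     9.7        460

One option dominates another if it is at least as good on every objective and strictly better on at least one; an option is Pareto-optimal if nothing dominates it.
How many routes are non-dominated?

3

#1: not dominated (best time).
#2: not dominated (best distance).
#3: not dominated.
#4: dominated by #1 (time 3.9≤5.5, distance 511≤546).
#5: dominated by #2 (time 6.5≤6.8, distance 191≤236).
#6: dominated by #2 (time 6.5≤9.7, distance 191≤460).
Pareto-optimal: #1, #2, #3 → 3.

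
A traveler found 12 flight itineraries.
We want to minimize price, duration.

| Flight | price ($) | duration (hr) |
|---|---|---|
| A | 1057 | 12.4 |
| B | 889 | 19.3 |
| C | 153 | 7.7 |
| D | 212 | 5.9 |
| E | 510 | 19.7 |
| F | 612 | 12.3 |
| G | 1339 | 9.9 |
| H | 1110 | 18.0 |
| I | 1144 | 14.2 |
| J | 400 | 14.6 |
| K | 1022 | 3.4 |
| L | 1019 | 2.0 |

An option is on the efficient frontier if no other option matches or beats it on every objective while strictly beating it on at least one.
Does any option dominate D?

No

A: worse on price (1057 vs 212).
B: worse on price (889 vs 212).
C: worse on duration (7.7 vs 5.9).
E: worse on price (510 vs 212).
F: worse on price (612 vs 212).
G: worse on price (1339 vs 212).
H: worse on price (1110 vs 212).
I: worse on price (1144 vs 212).
J: worse on price (400 vs 212).
K: worse on price (1022 vs 212).
L: worse on price (1019 vs 212).
No option is at least as good as D on every objective and strictly better on one.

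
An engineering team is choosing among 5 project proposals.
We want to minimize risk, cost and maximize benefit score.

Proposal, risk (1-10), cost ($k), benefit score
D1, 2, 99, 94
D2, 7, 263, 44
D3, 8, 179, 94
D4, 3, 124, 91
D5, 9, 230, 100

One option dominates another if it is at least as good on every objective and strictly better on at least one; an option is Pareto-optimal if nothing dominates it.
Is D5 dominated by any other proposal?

D1: worse on benefit score (94 vs 100).
D2: worse on cost (263 vs 230).
D3: worse on benefit score (94 vs 100).
D4: worse on benefit score (91 vs 100).
No option is at least as good as D5 on every objective and strictly better on one.

No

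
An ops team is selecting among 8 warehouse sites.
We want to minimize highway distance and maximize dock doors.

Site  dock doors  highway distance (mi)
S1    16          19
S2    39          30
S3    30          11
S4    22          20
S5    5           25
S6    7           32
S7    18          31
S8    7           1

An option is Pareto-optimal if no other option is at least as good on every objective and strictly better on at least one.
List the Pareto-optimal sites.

S2, S3, S8

S1: dominated by S3 (dock doors 30≥16, highway distance 11≤19).
S2: not dominated (best dock doors).
S3: not dominated.
S4: dominated by S3 (dock doors 30≥22, highway distance 11≤20).
S5: dominated by S1 (dock doors 16≥5, highway distance 19≤25).
S6: dominated by S1 (dock doors 16≥7, highway distance 19≤32).
S7: dominated by S2 (dock doors 39≥18, highway distance 30≤31).
S8: not dominated (best highway distance).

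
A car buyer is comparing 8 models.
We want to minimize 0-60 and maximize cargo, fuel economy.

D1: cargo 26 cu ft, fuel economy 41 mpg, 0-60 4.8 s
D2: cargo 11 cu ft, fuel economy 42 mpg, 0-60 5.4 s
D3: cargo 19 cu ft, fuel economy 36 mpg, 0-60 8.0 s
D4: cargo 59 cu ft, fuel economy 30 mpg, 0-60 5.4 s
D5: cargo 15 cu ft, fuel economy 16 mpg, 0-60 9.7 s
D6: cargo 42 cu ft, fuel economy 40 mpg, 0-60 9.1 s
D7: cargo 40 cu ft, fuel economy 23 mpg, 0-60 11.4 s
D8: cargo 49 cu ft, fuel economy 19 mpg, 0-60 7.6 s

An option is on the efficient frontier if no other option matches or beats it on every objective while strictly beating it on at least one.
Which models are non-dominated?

D1, D2, D4, D6

D1: not dominated (best 0-60).
D2: not dominated (best fuel economy).
D3: dominated by D1 (cargo 26≥19, fuel economy 41≥36, 0-60 4.8≤8.0).
D4: not dominated (best cargo).
D5: dominated by D1 (cargo 26≥15, fuel economy 41≥16, 0-60 4.8≤9.7).
D6: not dominated.
D7: dominated by D4 (cargo 59≥40, fuel economy 30≥23, 0-60 5.4≤11.4).
D8: dominated by D4 (cargo 59≥49, fuel economy 30≥19, 0-60 5.4≤7.6).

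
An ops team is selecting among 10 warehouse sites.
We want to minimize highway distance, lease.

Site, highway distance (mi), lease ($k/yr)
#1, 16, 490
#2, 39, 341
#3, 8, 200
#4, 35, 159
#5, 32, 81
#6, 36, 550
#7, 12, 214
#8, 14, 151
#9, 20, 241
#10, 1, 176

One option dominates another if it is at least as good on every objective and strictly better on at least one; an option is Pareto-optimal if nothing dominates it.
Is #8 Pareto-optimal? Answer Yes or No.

#1: worse on highway distance (16 vs 14).
#2: worse on highway distance (39 vs 14).
#3: worse on lease (200 vs 151).
#4: worse on highway distance (35 vs 14).
#5: worse on highway distance (32 vs 14).
#6: worse on highway distance (36 vs 14).
#7: worse on lease (214 vs 151).
#9: worse on highway distance (20 vs 14).
#10: worse on lease (176 vs 151).
No option is at least as good as #8 on every objective and strictly better on one.

Yes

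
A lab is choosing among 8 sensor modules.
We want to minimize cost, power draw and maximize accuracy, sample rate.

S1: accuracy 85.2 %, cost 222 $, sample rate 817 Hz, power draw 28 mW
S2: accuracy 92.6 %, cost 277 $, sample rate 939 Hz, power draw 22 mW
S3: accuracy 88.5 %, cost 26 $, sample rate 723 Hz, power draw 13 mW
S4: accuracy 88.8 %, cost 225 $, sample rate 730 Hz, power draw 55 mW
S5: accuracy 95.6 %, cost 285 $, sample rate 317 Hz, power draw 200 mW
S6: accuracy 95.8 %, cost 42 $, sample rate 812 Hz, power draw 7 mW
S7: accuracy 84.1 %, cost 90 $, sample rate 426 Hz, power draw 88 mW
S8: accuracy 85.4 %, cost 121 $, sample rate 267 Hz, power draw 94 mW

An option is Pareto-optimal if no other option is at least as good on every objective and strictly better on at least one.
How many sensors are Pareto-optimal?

S1: not dominated.
S2: not dominated (best sample rate).
S3: not dominated (best cost).
S4: dominated by S6 (accuracy 95.8≥88.8, cost 42≤225, sample rate 812≥730, power draw 7≤55).
S5: dominated by S6 (accuracy 95.8≥95.6, cost 42≤285, sample rate 812≥317, power draw 7≤200).
S6: not dominated (best accuracy).
S7: dominated by S3 (accuracy 88.5≥84.1, cost 26≤90, sample rate 723≥426, power draw 13≤88).
S8: dominated by S3 (accuracy 88.5≥85.4, cost 26≤121, sample rate 723≥267, power draw 13≤94).
Pareto-optimal: S1, S2, S3, S6 → 4.

4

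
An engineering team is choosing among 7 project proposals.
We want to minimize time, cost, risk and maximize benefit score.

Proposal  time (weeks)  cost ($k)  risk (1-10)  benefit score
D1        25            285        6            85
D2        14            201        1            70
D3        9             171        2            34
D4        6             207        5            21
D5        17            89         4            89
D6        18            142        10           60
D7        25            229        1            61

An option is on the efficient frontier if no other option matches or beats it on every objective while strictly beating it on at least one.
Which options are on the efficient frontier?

D1: dominated by D5 (time 17≤25, cost 89≤285, risk 4≤6, benefit score 89≥85).
D2: not dominated.
D3: not dominated.
D4: not dominated (best time).
D5: not dominated (best cost).
D6: dominated by D5 (time 17≤18, cost 89≤142, risk 4≤10, benefit score 89≥60).
D7: dominated by D2 (time 14≤25, cost 201≤229, risk 1≤1, benefit score 70≥61).

D2, D3, D4, D5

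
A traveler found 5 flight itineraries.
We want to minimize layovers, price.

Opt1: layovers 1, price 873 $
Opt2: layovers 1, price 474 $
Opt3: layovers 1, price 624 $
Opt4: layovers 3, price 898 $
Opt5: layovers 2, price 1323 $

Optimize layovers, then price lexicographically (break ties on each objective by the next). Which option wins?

First minimize layovers: best is 1, kept {Opt1, Opt2, Opt3}.
Then minimize price: best is 474, kept {Opt2}.

Opt2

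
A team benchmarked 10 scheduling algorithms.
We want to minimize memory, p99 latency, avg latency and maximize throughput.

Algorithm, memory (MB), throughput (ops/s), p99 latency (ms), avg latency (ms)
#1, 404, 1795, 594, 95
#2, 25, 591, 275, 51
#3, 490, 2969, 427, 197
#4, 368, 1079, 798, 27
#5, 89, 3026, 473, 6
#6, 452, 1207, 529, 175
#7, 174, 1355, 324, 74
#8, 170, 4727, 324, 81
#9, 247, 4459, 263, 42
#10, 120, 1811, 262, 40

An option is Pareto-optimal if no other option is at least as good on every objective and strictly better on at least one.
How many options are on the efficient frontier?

#1: dominated by #5 (memory 89≤404, throughput 3026≥1795, p99 latency 473≤594, avg latency 6≤95).
#2: not dominated (best memory).
#3: dominated by #8 (memory 170≤490, throughput 4727≥2969, p99 latency 324≤427, avg latency 81≤197).
#4: dominated by #5 (memory 89≤368, throughput 3026≥1079, p99 latency 473≤798, avg latency 6≤27).
#5: not dominated (best avg latency).
#6: dominated by #5 (memory 89≤452, throughput 3026≥1207, p99 latency 473≤529, avg latency 6≤175).
#7: dominated by #10 (memory 120≤174, throughput 1811≥1355, p99 latency 262≤324, avg latency 40≤74).
#8: not dominated (best throughput).
#9: not dominated.
#10: not dominated (best p99 latency).
Pareto-optimal: #2, #5, #8, #9, #10 → 5.

5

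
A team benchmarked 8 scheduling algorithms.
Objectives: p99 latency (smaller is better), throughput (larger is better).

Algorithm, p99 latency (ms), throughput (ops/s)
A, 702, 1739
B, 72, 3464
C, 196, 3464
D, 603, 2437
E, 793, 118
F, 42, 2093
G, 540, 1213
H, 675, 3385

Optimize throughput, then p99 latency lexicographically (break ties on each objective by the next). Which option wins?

B

First maximize throughput: best is 3464, kept {B, C}.
Then minimize p99 latency: best is 72, kept {B}.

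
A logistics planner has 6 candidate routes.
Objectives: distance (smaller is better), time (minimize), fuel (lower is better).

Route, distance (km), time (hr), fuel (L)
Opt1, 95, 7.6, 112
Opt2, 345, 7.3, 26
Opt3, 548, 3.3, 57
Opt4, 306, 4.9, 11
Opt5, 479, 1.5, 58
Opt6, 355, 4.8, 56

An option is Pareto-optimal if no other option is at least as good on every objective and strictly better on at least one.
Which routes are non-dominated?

Opt1: not dominated (best distance).
Opt2: dominated by Opt4 (distance 306≤345, time 4.9≤7.3, fuel 11≤26).
Opt3: not dominated.
Opt4: not dominated (best fuel).
Opt5: not dominated (best time).
Opt6: not dominated.

Opt1, Opt3, Opt4, Opt5, Opt6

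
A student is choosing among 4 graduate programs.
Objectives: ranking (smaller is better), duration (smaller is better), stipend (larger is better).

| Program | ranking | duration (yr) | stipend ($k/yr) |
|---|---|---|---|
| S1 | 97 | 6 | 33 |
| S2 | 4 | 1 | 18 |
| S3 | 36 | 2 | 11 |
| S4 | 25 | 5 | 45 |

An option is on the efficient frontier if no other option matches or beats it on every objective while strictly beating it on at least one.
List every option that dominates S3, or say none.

S2: ranking 4≤36, duration 1≤2, stipend 18≥11 — dominates S3.
Others (S1, S4) are each worse than S3 on at least one objective.

S2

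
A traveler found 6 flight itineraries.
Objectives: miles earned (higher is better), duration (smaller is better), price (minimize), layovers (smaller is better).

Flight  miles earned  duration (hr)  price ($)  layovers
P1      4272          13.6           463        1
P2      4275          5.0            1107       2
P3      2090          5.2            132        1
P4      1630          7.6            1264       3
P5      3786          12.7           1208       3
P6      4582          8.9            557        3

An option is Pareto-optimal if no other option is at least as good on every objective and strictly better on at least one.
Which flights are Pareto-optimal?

P1, P2, P3, P6

P1: not dominated.
P2: not dominated (best duration).
P3: not dominated (best price).
P4: dominated by P2 (miles earned 4275≥1630, duration 5.0≤7.6, price 1107≤1264, layovers 2≤3).
P5: dominated by P2 (miles earned 4275≥3786, duration 5.0≤12.7, price 1107≤1208, layovers 2≤3).
P6: not dominated (best miles earned).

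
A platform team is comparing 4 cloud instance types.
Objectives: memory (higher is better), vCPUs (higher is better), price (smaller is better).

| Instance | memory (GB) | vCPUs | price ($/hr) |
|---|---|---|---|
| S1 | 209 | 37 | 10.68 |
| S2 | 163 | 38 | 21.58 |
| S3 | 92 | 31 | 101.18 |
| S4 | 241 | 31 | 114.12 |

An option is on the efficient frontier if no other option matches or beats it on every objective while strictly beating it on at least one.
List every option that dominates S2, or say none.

none

S1: worse on vCPUs (37 vs 38).
S3: worse on memory (92 vs 163).
S4: worse on vCPUs (31 vs 38).
No option dominates S2.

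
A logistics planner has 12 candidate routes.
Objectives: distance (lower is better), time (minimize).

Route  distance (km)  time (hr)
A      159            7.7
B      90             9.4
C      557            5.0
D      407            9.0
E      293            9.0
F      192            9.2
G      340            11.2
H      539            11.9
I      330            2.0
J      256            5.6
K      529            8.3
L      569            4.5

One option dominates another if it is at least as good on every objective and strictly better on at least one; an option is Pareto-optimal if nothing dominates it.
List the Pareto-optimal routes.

A, B, I, J

A: not dominated.
B: not dominated (best distance).
C: dominated by I (distance 330≤557, time 2.0≤5.0).
D: dominated by A (distance 159≤407, time 7.7≤9.0).
E: dominated by A (distance 159≤293, time 7.7≤9.0).
F: dominated by A (distance 159≤192, time 7.7≤9.2).
G: dominated by A (distance 159≤340, time 7.7≤11.2).
H: dominated by A (distance 159≤539, time 7.7≤11.9).
I: not dominated (best time).
J: not dominated.
K: dominated by A (distance 159≤529, time 7.7≤8.3).
L: dominated by I (distance 330≤569, time 2.0≤4.5).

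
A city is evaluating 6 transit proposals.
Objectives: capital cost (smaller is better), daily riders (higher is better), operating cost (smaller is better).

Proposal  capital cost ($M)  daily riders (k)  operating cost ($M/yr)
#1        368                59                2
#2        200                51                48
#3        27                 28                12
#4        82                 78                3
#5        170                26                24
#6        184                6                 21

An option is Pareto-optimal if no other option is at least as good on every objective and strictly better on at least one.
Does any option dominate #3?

#1: worse on capital cost (368 vs 27).
#2: worse on capital cost (200 vs 27).
#4: worse on capital cost (82 vs 27).
#5: worse on capital cost (170 vs 27).
#6: worse on capital cost (184 vs 27).
No option is at least as good as #3 on every objective and strictly better on one.

No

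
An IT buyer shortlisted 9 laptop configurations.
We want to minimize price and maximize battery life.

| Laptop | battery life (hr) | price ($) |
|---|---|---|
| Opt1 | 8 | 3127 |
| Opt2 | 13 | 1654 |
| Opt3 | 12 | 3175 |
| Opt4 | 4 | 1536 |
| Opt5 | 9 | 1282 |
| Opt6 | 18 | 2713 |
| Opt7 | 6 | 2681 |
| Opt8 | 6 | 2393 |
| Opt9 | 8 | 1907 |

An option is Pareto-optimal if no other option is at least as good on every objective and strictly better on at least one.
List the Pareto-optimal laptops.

Opt1: dominated by Opt2 (battery life 13≥8, price 1654≤3127).
Opt2: not dominated.
Opt3: dominated by Opt2 (battery life 13≥12, price 1654≤3175).
Opt4: dominated by Opt5 (battery life 9≥4, price 1282≤1536).
Opt5: not dominated (best price).
Opt6: not dominated (best battery life).
Opt7: dominated by Opt2 (battery life 13≥6, price 1654≤2681).
Opt8: dominated by Opt2 (battery life 13≥6, price 1654≤2393).
Opt9: dominated by Opt2 (battery life 13≥8, price 1654≤1907).

Opt2, Opt5, Opt6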